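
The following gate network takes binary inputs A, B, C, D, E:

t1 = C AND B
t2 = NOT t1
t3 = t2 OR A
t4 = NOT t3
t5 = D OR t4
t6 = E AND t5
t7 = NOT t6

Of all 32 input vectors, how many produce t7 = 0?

9

t7 = NOT t6 must be 0, so t6 = 1.
t6 = E AND t5 must be 1, so both E = 1 and t5 = 1.
t5 = D OR t4 must be 1, so at least one of D, t4 is 1.
Enumerating the 32 input combinations, 9 give t7 = 0 and 23 give t7 = 1.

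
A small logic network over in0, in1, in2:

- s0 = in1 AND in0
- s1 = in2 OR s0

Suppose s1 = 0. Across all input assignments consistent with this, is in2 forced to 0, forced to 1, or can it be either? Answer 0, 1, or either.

s1 = in2 OR s0 must be 0, so both in2 = 0 and s0 = 0.
s0 = in1 AND in0 must be 0, so at least one of in1, in0 is 0.
Every assignment with s1 = 0 has in2 = 0; there are 3 such assignment(s).
  in0=0, in1=0, in2=0
  in0=0, in1=1, in2=0
  in0=1, in1=0, in2=0

0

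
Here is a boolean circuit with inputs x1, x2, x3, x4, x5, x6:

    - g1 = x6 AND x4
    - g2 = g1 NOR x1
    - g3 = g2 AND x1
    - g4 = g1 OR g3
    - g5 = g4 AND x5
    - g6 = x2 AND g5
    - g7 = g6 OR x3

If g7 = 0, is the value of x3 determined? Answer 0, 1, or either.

g7 = g6 OR x3 must be 0, so both g6 = 0 and x3 = 0.
g6 = x2 AND g5 must be 0, so at least one of x2, g5 is 0.
Every assignment with g7 = 0 has x3 = 0; there are 30 such assignment(s).

0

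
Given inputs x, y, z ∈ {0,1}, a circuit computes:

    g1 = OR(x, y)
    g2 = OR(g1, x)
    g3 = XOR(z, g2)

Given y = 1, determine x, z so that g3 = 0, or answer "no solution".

g3 = XOR(z, g2) must be 0, so z and g2 are equal.
Check with y = 1 and x=1, z=1:
g1 = OR(x, y) = OR(1, 1) = 1
g2 = OR(g1, x) = OR(1, 1) = 1
g3 = XOR(z, g2) = XOR(1, 1) = 0
So g3 = 0.

x=1, z=1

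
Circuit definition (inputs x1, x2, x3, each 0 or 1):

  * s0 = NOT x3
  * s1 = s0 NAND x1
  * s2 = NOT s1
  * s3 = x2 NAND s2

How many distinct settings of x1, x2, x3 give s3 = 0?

s3 = x2 NAND s2 must be 0, so both x2 = 1 and s2 = 1.
s2 = NOT s1 must be 1, so s1 = 0.
Enumerating the 8 input combinations, 1 give s3 = 0 and 7 give s3 = 1.

1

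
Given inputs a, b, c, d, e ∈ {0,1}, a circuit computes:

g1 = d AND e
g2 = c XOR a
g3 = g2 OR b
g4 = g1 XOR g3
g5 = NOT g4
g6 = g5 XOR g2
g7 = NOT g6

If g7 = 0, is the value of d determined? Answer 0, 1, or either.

either

Both values of d occur among assignments with g7 = 0:
  d=0: a=0, b=0, c=0, d=0, e=0
  d=1: a=0, b=0, c=0, d=1, e=0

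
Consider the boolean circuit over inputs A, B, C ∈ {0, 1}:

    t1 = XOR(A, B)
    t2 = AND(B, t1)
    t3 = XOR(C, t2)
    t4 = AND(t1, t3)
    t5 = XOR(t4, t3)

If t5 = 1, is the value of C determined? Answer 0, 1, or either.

t5 = XOR(t4, t3) must be 1, so t4 and t3 differ.
Every assignment with t5 = 1 has C = 1; there are 2 such assignment(s).
  A=0, B=0, C=1
  A=1, B=1, C=1

1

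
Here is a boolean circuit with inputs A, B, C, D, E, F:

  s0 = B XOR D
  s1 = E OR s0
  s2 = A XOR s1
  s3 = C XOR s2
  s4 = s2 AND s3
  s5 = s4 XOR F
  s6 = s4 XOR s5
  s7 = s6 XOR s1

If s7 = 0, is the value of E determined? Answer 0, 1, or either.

Both values of E occur among assignments with s7 = 0:
  E=0: A=0, B=0, C=0, D=0, E=0, F=0
  E=1: A=0, B=0, C=0, D=0, E=1, F=1

either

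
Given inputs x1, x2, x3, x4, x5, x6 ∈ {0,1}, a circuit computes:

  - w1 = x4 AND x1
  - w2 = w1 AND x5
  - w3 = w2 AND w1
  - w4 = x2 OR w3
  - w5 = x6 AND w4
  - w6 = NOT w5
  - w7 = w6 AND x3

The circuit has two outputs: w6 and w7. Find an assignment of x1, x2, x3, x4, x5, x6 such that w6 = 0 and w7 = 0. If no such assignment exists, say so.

Check with x1=1 x2=1 x3=1 x4=1 x5=1 x6=1:
w1 = x4 AND x1 = 1 AND 1 = 1
w2 = w1 AND x5 = 1 AND 1 = 1
w3 = w2 AND w1 = 1 AND 1 = 1
w4 = x2 OR w3 = 1 OR 1 = 1
w5 = x6 AND w4 = 1 AND 1 = 1
w6 = NOT w5 = NOT 1 = 0
w7 = w6 AND x3 = 0 AND 1 = 0
So w6 = 0 and w7 = 0.

x1=1 x2=1 x3=1 x4=1 x5=1 x6=1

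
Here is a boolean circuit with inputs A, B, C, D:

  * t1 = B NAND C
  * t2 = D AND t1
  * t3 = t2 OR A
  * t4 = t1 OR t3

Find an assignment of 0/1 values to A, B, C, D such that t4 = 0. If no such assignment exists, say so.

A=0 B=1 C=1 D=1

t4 = t1 OR t3 must be 0, so both t1 = 0 and t3 = 0.
Check with A=0 B=1 C=1 D=1:
t1 = B NAND C = 1 NAND 1 = 0
t2 = D AND t1 = 1 AND 0 = 0
t3 = t2 OR A = 0 OR 0 = 0
t4 = t1 OR t3 = 0 OR 0 = 0
So t4 = 0 as required.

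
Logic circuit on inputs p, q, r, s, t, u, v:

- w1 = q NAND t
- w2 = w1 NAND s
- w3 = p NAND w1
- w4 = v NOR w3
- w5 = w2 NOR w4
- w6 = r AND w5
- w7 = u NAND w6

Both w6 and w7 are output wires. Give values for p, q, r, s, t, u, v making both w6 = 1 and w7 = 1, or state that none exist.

Check with p=0, q=1, r=1, s=1, t=0, u=0, v=0:
w1 = q NAND t = 1 NAND 0 = 1
w2 = w1 NAND s = 1 NAND 1 = 0
w3 = p NAND w1 = 0 NAND 1 = 1
w4 = v NOR w3 = 0 NOR 1 = 0
w5 = w2 NOR w4 = 0 NOR 0 = 1
w6 = r AND w5 = 1 AND 1 = 1
w7 = u NAND w6 = 0 NAND 1 = 1
So w6 = 1 and w7 = 1.

p=0, q=1, r=1, s=1, t=0, u=0, v=0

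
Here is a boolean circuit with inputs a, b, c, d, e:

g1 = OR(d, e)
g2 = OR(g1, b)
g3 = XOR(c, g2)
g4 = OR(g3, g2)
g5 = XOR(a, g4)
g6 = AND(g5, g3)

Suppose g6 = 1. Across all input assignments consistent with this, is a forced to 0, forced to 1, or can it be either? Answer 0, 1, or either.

g6 = AND(g5, g3) must be 1, so both g5 = 1 and g3 = 1.
g5 = XOR(a, g4) must be 1, so a and g4 differ.
Every assignment with g6 = 1 has a = 0; there are 8 such assignment(s).

0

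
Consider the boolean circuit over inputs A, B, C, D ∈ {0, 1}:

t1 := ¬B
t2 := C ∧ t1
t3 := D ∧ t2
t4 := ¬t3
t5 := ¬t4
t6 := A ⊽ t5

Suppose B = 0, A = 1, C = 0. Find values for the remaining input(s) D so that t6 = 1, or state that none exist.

With B = 0, A = 1, C = 0 fixed, none of the 2 settings of D give t6 = 1.
For example, with D=1:
t1 = ¬B = ¬0 = 1
t2 = C ∧ t1 = 0 ∧ 1 = 0
t3 = D ∧ t2 = 1 ∧ 0 = 0
t4 = ¬t3 = ¬0 = 1
t5 = ¬t4 = ¬1 = 0
t6 = A ⊽ t5 = 1 ⊽ 0 = 0
giving t6 = 0 ≠ 1.

no solution exists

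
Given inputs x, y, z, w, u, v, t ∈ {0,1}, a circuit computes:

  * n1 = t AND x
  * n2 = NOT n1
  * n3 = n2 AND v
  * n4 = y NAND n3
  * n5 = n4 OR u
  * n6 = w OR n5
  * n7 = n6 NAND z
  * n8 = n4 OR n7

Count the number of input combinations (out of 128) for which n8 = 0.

n8 = n4 OR n7 must be 0, so both n4 = 0 and n7 = 0.
n4 = y NAND n3 must be 0, so both y = 1 and n3 = 1.
n7 = n6 NAND z must be 0, so both n6 = 1 and z = 1.
Enumerating the 128 input combinations, 9 give n8 = 0 and 119 give n8 = 1.

9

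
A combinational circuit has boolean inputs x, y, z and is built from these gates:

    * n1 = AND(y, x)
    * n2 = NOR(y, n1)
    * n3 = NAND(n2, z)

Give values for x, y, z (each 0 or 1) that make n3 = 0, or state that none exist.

x=1, y=0, z=1

n3 = NAND(n2, z) must be 0, so both n2 = 1 and z = 1.
n2 = NOR(y, n1) must be 1, so both y = 0 and n1 = 0.
n1 = AND(y, x) must be 0, so at least one of y, x is 0.
Check with x=1, y=0, z=1:
n1 = AND(y, x) = AND(0, 1) = 0
n2 = NOR(y, n1) = NOR(0, 0) = 1
n3 = NAND(n2, z) = NAND(1, 1) = 0
So n3 = 0 as required.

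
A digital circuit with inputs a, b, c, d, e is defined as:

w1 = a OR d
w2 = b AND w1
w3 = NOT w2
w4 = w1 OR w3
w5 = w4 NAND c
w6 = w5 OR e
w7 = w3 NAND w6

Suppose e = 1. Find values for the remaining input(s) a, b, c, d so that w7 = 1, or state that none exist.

w7 = w3 NAND w6 must be 1, so at least one of w3, w6 is 0.
Check with e = 1 and a=1, b=1, c=1, d=0:
w1 = a OR d = 1 OR 0 = 1
w2 = b AND w1 = 1 AND 1 = 1
w3 = NOT w2 = NOT 1 = 0
w4 = w1 OR w3 = 1 OR 0 = 1
w5 = w4 NAND c = 1 NAND 1 = 0
w6 = w5 OR e = 0 OR 1 = 1
w7 = w3 NAND w6 = 0 NAND 1 = 1
So w7 = 1.

a=1, b=1, c=1, d=0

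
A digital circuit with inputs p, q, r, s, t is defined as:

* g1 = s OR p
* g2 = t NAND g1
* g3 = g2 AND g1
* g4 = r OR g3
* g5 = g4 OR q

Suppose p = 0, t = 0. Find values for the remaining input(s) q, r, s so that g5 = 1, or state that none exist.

q=1, r=0, s=0

g5 = g4 OR q must be 1, so at least one of g4, q is 1.
Check with p = 0, t = 0 and q=1, r=0, s=0:
g1 = s OR p = 0 OR 0 = 0
g2 = t NAND g1 = 0 NAND 0 = 1
g3 = g2 AND g1 = 1 AND 0 = 0
g4 = r OR g3 = 0 OR 0 = 0
g5 = g4 OR q = 0 OR 1 = 1
So g5 = 1.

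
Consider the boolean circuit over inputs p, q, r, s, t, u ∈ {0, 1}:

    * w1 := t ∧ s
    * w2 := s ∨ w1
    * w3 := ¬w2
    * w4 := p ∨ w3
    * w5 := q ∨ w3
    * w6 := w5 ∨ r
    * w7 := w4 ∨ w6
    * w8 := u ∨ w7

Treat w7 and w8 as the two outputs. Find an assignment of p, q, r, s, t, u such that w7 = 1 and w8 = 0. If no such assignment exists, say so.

no solution exists

Across all 64 input combinations, none give both w7 = 1 and w8 = 0.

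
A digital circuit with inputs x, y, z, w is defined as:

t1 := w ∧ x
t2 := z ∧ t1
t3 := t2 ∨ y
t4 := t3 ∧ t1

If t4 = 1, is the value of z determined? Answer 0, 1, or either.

either

Both values of z occur among assignments with t4 = 1:
  z=0: x=1, y=1, z=0, w=1
  z=1: x=1, y=0, z=1, w=1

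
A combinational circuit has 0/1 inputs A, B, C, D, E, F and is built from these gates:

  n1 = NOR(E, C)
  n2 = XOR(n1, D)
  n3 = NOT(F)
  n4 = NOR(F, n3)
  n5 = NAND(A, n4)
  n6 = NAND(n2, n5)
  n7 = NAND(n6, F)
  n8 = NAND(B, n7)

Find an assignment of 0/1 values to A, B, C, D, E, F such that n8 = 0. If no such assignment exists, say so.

A=0, B=1, C=0, D=0, E=0, F=0

n8 = NAND(B, n7) must be 0, so both B = 1 and n7 = 1.
n7 = NAND(n6, F) must be 1, so at least one of n6, F is 0.
Check with A=0, B=1, C=0, D=0, E=0, F=0:
n1 = NOR(E, C) = NOR(0, 0) = 1
n2 = XOR(n1, D) = XOR(1, 0) = 1
n3 = NOT(F) = NOT 0 = 1
n4 = NOR(F, n3) = NOR(0, 1) = 0
n5 = NAND(A, n4) = NAND(0, 0) = 1
n6 = NAND(n2, n5) = NAND(1, 1) = 0
n7 = NAND(n6, F) = NAND(0, 0) = 1
n8 = NAND(B, n7) = NAND(1, 1) = 0
So n8 = 0 as required.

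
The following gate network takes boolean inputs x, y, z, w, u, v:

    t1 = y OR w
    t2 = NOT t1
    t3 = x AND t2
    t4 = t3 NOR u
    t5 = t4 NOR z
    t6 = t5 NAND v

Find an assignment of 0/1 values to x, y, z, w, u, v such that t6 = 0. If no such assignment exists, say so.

x=1 y=1 z=0 w=0 u=1 v=1

t6 = t5 NAND v must be 0, so both t5 = 1 and v = 1.
Check with x=1 y=1 z=0 w=0 u=1 v=1:
t1 = y OR w = 1 OR 0 = 1
t2 = NOT t1 = NOT 1 = 0
t3 = x AND t2 = 1 AND 0 = 0
t4 = t3 NOR u = 0 NOR 1 = 0
t5 = t4 NOR z = 0 NOR 0 = 1
t6 = t5 NAND v = 1 NAND 1 = 0
So t6 = 0 as required.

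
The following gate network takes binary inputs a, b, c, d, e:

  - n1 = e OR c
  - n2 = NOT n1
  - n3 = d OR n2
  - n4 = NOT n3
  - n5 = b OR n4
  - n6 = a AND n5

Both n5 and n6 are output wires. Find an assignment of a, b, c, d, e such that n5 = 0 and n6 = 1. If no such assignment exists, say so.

no solution exists

Across all 32 input combinations, none give both n5 = 0 and n6 = 1.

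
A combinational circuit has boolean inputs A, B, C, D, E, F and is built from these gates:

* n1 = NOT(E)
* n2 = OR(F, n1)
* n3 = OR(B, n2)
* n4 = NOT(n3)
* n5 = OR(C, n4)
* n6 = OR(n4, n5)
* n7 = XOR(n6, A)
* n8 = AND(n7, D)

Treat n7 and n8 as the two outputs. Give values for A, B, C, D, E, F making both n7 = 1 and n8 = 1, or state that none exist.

A=0 B=0 C=0 D=1 E=1 F=0

Check with A=0 B=0 C=0 D=1 E=1 F=0:
n1 = NOT(E) = NOT 1 = 0
n2 = OR(F, n1) = OR(0, 0) = 0
n3 = OR(B, n2) = OR(0, 0) = 0
n4 = NOT(n3) = NOT 0 = 1
n5 = OR(C, n4) = OR(0, 1) = 1
n6 = OR(n4, n5) = OR(1, 1) = 1
n7 = XOR(n6, A) = XOR(1, 0) = 1
n8 = AND(n7, D) = AND(1, 1) = 1
So n7 = 1 and n8 = 1.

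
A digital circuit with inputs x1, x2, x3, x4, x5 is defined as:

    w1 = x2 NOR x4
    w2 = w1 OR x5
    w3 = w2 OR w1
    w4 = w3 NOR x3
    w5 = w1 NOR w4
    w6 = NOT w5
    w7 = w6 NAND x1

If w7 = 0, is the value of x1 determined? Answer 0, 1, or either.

w7 = w6 NAND x1 must be 0, so both w6 = 1 and x1 = 1.
Every assignment with w7 = 0 has x1 = 1; there are 7 such assignment(s).

1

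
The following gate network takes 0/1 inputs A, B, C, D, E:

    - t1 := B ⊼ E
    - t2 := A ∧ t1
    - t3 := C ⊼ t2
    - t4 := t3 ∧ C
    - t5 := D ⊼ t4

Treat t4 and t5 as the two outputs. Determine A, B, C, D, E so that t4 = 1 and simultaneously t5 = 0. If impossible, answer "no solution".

A=0, B=1, C=1, D=1, E=0

Check with A=0, B=1, C=1, D=1, E=0:
t1 = B ⊼ E = 1 ⊼ 0 = 1
t2 = A ∧ t1 = 0 ∧ 1 = 0
t3 = C ⊼ t2 = 1 ⊼ 0 = 1
t4 = t3 ∧ C = 1 ∧ 1 = 1
t5 = D ⊼ t4 = 1 ⊼ 1 = 0
So t4 = 1 and t5 = 0.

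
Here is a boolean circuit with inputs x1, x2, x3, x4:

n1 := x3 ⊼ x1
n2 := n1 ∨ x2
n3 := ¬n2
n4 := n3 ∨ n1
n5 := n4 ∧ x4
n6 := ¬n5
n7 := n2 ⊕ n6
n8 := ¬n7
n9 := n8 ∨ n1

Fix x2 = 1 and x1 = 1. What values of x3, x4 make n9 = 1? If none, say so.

Check with x2 = 1 and x1 = 1 and x3=0, x4=0:
n1 = x3 ⊼ x1 = 0 ⊼ 1 = 1
n2 = n1 ∨ x2 = 1 ∨ 1 = 1
n3 = ¬n2 = ¬1 = 0
n4 = n3 ∨ n1 = 0 ∨ 1 = 1
n5 = n4 ∧ x4 = 1 ∧ 0 = 0
n6 = ¬n5 = ¬0 = 1
n7 = n2 ⊕ n6 = 1 ⊕ 1 = 0
n8 = ¬n7 = ¬0 = 1
n9 = n8 ∨ n1 = 1 ∨ 1 = 1
So n9 = 1.

x3=0, x4=0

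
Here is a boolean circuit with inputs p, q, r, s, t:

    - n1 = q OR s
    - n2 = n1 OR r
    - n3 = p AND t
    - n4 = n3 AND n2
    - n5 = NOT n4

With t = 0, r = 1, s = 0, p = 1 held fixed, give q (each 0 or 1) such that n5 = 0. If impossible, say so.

no solution exists

With t = 0, r = 1, s = 0, p = 1 fixed, none of the 2 settings of q give n5 = 0.
For example, with q=1:
n1 = q OR s = 1 OR 0 = 1
n2 = n1 OR r = 1 OR 1 = 1
n3 = p AND t = 1 AND 0 = 0
n4 = n3 AND n2 = 0 AND 1 = 0
n5 = NOT n4 = NOT 0 = 1
giving n5 = 1 ≠ 0.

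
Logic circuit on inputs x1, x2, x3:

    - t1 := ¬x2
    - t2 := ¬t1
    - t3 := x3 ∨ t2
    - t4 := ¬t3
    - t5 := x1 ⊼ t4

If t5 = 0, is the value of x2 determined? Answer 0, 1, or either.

t5 = x1 ⊼ t4 must be 0, so both x1 = 1 and t4 = 1.
t4 = ¬t3 must be 1, so t3 = 0.
Every assignment with t5 = 0 has x2 = 0; there are 1 such assignment(s).
  x1=1, x2=0, x3=0

0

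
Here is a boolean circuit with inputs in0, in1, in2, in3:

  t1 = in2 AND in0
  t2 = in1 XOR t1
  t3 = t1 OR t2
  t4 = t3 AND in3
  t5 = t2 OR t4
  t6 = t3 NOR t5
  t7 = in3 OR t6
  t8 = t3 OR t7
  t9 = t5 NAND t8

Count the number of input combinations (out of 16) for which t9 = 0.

9

t9 = t5 NAND t8 must be 0, so both t5 = 1 and t8 = 1.
t5 = t2 OR t4 must be 1, so at least one of t2, t4 is 1.
t8 = t3 OR t7 must be 1, so at least one of t3, t7 is 1.
Enumerating the 16 input combinations, 9 give t9 = 0 and 7 give t9 = 1.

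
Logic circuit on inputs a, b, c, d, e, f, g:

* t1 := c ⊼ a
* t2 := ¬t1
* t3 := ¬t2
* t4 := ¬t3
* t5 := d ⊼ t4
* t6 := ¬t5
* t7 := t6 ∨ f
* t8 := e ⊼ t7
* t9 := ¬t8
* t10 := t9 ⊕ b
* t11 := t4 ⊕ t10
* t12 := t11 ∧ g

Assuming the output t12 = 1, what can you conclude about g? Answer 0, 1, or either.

1

t12 = t11 ∧ g must be 1, so both t11 = 1 and g = 1.
t11 = t4 ⊕ t10 must be 1, so t4 and t10 differ.
Every assignment with t12 = 1 has g = 1; there are 32 such assignment(s).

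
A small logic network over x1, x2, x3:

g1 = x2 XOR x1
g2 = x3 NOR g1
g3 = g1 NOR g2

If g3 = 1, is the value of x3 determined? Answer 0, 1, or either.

g3 = g1 NOR g2 must be 1, so both g1 = 0 and g2 = 0.
Every assignment with g3 = 1 has x3 = 1; there are 2 such assignment(s).
  x1=0, x2=0, x3=1
  x1=1, x2=1, x3=1

1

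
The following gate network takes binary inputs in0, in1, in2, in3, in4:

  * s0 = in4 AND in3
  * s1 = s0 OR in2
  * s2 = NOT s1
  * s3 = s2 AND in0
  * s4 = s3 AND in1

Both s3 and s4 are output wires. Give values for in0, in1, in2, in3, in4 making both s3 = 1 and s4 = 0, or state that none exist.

Check with in0=1, in1=0, in2=0, in3=0, in4=0:
s0 = in4 AND in3 = 0 AND 0 = 0
s1 = s0 OR in2 = 0 OR 0 = 0
s2 = NOT s1 = NOT 0 = 1
s3 = s2 AND in0 = 1 AND 1 = 1
s4 = s3 AND in1 = 1 AND 0 = 0
So s3 = 1 and s4 = 0.

in0=1, in1=0, in2=0, in3=0, in4=0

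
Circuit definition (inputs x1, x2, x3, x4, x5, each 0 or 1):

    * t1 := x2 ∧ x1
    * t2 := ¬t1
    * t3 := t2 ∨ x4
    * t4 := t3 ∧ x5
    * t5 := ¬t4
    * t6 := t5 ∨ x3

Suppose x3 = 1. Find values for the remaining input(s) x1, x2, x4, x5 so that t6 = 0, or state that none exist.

With x3 = 1 fixed, none of the 16 settings of x1, x2, x4, x5 give t6 = 0.
For example, with x1=0, x2=1, x4=0, x5=1:
t1 = x2 ∧ x1 = 1 ∧ 0 = 0
t2 = ¬t1 = ¬0 = 1
t3 = t2 ∨ x4 = 1 ∨ 0 = 1
t4 = t3 ∧ x5 = 1 ∧ 1 = 1
t5 = ¬t4 = ¬1 = 0
t6 = t5 ∨ x3 = 0 ∨ 1 = 1
giving t6 = 1 ≠ 0.

no solution exists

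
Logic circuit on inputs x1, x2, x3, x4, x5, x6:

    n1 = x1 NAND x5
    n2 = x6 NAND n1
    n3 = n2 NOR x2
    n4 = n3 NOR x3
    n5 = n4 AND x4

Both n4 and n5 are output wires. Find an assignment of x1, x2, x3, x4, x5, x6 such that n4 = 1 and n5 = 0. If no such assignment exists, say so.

Check with x1=0, x2=1, x3=0, x4=0, x5=0, x6=0:
n1 = x1 NAND x5 = 0 NAND 0 = 1
n2 = x6 NAND n1 = 0 NAND 1 = 1
n3 = n2 NOR x2 = 1 NOR 1 = 0
n4 = n3 NOR x3 = 0 NOR 0 = 1
n5 = n4 AND x4 = 1 AND 0 = 0
So n4 = 1 and n5 = 0.

x1=0, x2=1, x3=0, x4=0, x5=0, x6=0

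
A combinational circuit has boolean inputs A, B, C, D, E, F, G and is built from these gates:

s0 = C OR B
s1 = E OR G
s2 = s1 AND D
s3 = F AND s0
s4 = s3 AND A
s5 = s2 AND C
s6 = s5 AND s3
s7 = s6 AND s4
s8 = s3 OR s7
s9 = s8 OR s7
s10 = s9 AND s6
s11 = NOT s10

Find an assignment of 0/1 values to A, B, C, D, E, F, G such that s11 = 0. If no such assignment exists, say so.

s11 = NOT s10 must be 0, so s10 = 1.
Check with A=0, B=1, C=1, D=1, E=1, F=1, G=0:
s0 = C OR B = 1 OR 1 = 1
s1 = E OR G = 1 OR 0 = 1
s2 = s1 AND D = 1 AND 1 = 1
s3 = F AND s0 = 1 AND 1 = 1
s4 = s3 AND A = 1 AND 0 = 0
s5 = s2 AND C = 1 AND 1 = 1
s6 = s5 AND s3 = 1 AND 1 = 1
s7 = s6 AND s4 = 1 AND 0 = 0
s8 = s3 OR s7 = 1 OR 0 = 1
s9 = s8 OR s7 = 1 OR 0 = 1
s10 = s9 AND s6 = 1 AND 1 = 1
s11 = NOT s10 = NOT 1 = 0
So s11 = 0 as required.

A=0, B=1, C=1, D=1, E=1, F=1, G=0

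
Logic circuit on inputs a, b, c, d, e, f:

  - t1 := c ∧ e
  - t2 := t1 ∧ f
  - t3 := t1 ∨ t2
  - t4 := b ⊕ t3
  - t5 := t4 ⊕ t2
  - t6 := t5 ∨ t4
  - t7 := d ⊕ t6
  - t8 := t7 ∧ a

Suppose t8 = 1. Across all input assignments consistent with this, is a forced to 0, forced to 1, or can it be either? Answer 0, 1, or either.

t8 = t7 ∧ a must be 1, so both t7 = 1 and a = 1.
t7 = d ⊕ t6 must be 1, so d and t6 differ.
Every assignment with t8 = 1 has a = 1; there are 16 such assignment(s).

1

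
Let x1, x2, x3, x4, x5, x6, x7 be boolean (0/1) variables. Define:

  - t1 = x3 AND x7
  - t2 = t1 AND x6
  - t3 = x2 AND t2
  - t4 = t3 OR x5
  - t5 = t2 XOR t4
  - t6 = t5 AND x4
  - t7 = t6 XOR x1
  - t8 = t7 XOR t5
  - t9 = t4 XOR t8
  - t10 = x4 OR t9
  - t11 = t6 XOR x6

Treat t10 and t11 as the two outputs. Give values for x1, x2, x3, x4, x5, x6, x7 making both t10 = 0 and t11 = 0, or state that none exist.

Check with x1=0 x2=1 x3=0 x4=0 x5=0 x6=0 x7=0:
t1 = x3 AND x7 = 0 AND 0 = 0
t2 = t1 AND x6 = 0 AND 0 = 0
t3 = x2 AND t2 = 1 AND 0 = 0
t4 = t3 OR x5 = 0 OR 0 = 0
t5 = t2 XOR t4 = 0 XOR 0 = 0
t6 = t5 AND x4 = 0 AND 0 = 0
t7 = t6 XOR x1 = 0 XOR 0 = 0
t8 = t7 XOR t5 = 0 XOR 0 = 0
t9 = t4 XOR t8 = 0 XOR 0 = 0
t10 = x4 OR t9 = 0 OR 0 = 0
t11 = t6 XOR x6 = 0 XOR 0 = 0
So t10 = 0 and t11 = 0.

x1=0 x2=1 x3=0 x4=0 x5=0 x6=0 x7=0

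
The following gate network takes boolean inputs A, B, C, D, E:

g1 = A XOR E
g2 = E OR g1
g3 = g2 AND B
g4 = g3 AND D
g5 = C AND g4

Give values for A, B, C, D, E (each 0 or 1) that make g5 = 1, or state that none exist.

g5 = C AND g4 must be 1, so both C = 1 and g4 = 1.
g4 = g3 AND D must be 1, so both g3 = 1 and D = 1.
g3 = g2 AND B must be 1, so both g2 = 1 and B = 1.
Check with A=1, B=1, C=1, D=1, E=0:
g1 = A XOR E = 1 XOR 0 = 1
g2 = E OR g1 = 0 OR 1 = 1
g3 = g2 AND B = 1 AND 1 = 1
g4 = g3 AND D = 1 AND 1 = 1
g5 = C AND g4 = 1 AND 1 = 1
So g5 = 1 as required.

A=1, B=1, C=1, D=1, E=0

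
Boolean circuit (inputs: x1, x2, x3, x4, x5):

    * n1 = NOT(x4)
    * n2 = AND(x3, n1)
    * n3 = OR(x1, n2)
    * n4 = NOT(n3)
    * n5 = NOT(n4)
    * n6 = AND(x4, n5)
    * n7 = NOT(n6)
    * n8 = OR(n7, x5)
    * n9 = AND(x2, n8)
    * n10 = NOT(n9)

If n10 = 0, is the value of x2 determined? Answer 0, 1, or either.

n10 = NOT(n9) must be 0, so n9 = 1.
n9 = AND(x2, n8) must be 1, so both x2 = 1 and n8 = 1.
n8 = OR(n7, x5) must be 1, so at least one of n7, x5 is 1.
Every assignment with n10 = 0 has x2 = 1; there are 14 such assignment(s).

1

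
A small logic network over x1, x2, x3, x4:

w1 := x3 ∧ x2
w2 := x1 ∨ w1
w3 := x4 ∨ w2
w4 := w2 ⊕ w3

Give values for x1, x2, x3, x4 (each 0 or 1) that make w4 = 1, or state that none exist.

w4 = w2 ⊕ w3 must be 1, so w2 and w3 differ.
Check with x1=0 x2=0 x3=0 x4=1:
w1 = x3 ∧ x2 = 0 ∧ 0 = 0
w2 = x1 ∨ w1 = 0 ∨ 0 = 0
w3 = x4 ∨ w2 = 1 ∨ 0 = 1
w4 = w2 ⊕ w3 = 0 ⊕ 1 = 1
So w4 = 1 as required.

x1=0 x2=0 x3=0 x4=1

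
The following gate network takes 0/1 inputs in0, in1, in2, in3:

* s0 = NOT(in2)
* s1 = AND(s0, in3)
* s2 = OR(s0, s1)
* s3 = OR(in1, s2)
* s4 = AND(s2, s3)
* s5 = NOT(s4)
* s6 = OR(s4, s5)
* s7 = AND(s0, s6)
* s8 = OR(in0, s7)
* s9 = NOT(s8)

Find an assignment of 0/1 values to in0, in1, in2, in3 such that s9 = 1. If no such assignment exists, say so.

Check with in0=0, in1=0, in2=1, in3=1:
s0 = NOT(in2) = NOT 1 = 0
s1 = AND(s0, in3) = AND(0, 1) = 0
s2 = OR(s0, s1) = OR(0, 0) = 0
s3 = OR(in1, s2) = OR(0, 0) = 0
s4 = AND(s2, s3) = AND(0, 0) = 0
s5 = NOT(s4) = NOT 0 = 1
s6 = OR(s4, s5) = OR(0, 1) = 1
s7 = AND(s0, s6) = AND(0, 1) = 0
s8 = OR(in0, s7) = OR(0, 0) = 0
s9 = NOT(s8) = NOT 0 = 1
So s9 = 1 as required.

in0=0, in1=0, in2=1, in3=1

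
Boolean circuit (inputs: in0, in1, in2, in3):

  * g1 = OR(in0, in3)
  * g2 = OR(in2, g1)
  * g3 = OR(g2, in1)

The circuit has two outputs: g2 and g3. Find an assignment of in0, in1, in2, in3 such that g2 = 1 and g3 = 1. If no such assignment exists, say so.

in0=1, in1=1, in2=0, in3=1

Check with in0=1, in1=1, in2=0, in3=1:
g1 = OR(in0, in3) = OR(1, 1) = 1
g2 = OR(in2, g1) = OR(0, 1) = 1
g3 = OR(g2, in1) = OR(1, 1) = 1
So g2 = 1 and g3 = 1.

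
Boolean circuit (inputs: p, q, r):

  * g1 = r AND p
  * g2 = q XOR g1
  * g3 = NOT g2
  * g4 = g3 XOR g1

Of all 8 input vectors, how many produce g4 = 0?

4

g4 = g3 XOR g1 must be 0, so g3 and g1 are equal.
Satisfying assignments:
  p=0, q=1, r=0
  p=0, q=1, r=1
  p=1, q=1, r=0
  p=1, q=1, r=1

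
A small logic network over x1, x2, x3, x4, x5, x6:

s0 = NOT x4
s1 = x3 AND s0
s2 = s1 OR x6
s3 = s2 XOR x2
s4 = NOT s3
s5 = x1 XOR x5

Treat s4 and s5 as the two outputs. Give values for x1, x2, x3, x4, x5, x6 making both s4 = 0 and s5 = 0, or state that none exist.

x1=0 x2=1 x3=1 x4=1 x5=0 x6=0

Check with x1=0 x2=1 x3=1 x4=1 x5=0 x6=0:
s0 = NOT x4 = NOT 1 = 0
s1 = x3 AND s0 = 1 AND 0 = 0
s2 = s1 OR x6 = 0 OR 0 = 0
s3 = s2 XOR x2 = 0 XOR 1 = 1
s4 = NOT s3 = NOT 1 = 0
s5 = x1 XOR x5 = 0 XOR 0 = 0
So s4 = 0 and s5 = 0.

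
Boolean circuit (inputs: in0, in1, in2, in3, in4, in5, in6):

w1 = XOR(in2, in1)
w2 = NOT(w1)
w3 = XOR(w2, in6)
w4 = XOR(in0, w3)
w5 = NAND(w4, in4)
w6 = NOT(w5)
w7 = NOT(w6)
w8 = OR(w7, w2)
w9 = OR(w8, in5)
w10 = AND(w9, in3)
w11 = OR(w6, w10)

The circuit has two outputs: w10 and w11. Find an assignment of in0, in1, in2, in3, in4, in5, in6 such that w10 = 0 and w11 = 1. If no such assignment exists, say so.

in0=0 in1=1 in2=0 in3=0 in4=1 in5=1 in6=1

Check with in0=0 in1=1 in2=0 in3=0 in4=1 in5=1 in6=1:
w1 = XOR(in2, in1) = XOR(0, 1) = 1
w2 = NOT(w1) = NOT 1 = 0
w3 = XOR(w2, in6) = XOR(0, 1) = 1
w4 = XOR(in0, w3) = XOR(0, 1) = 1
w5 = NAND(w4, in4) = NAND(1, 1) = 0
w6 = NOT(w5) = NOT 0 = 1
w7 = NOT(w6) = NOT 1 = 0
w8 = OR(w7, w2) = OR(0, 0) = 0
w9 = OR(w8, in5) = OR(0, 1) = 1
w10 = AND(w9, in3) = AND(1, 0) = 0
w11 = OR(w6, w10) = OR(1, 0) = 1
So w10 = 0 and w11 = 1.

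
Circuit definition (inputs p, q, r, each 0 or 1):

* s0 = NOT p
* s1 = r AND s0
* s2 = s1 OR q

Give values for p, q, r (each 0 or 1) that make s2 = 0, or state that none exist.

s2 = s1 OR q must be 0, so both s1 = 0 and q = 0.
s1 = r AND s0 must be 0, so at least one of r, s0 is 0.
Check with p=1 q=0 r=0:
s0 = NOT p = NOT 1 = 0
s1 = r AND s0 = 0 AND 0 = 0
s2 = s1 OR q = 0 OR 0 = 0
So s2 = 0 as required.

p=1 q=0 r=0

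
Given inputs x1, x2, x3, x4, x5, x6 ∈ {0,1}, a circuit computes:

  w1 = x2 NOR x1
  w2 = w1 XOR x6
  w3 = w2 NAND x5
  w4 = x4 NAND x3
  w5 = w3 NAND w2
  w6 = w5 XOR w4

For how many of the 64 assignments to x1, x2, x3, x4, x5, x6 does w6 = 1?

w6 = w5 XOR w4 must be 1, so w5 and w4 differ.
Enumerating the 64 input combinations, 24 give w6 = 1 and 40 give w6 = 0.

24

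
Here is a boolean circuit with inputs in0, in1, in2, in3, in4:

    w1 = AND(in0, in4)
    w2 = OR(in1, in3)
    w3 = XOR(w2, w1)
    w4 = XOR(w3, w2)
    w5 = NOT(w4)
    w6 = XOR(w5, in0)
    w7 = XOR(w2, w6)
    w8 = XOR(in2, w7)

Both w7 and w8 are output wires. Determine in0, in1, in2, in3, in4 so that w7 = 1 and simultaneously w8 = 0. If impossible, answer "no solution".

in0=1, in1=1, in2=1, in3=1, in4=0

Check with in0=1, in1=1, in2=1, in3=1, in4=0:
w1 = AND(in0, in4) = AND(1, 0) = 0
w2 = OR(in1, in3) = OR(1, 1) = 1
w3 = XOR(w2, w1) = XOR(1, 0) = 1
w4 = XOR(w3, w2) = XOR(1, 1) = 0
w5 = NOT(w4) = NOT 0 = 1
w6 = XOR(w5, in0) = XOR(1, 1) = 0
w7 = XOR(w2, w6) = XOR(1, 0) = 1
w8 = XOR(in2, w7) = XOR(1, 1) = 0
So w7 = 1 and w8 = 0.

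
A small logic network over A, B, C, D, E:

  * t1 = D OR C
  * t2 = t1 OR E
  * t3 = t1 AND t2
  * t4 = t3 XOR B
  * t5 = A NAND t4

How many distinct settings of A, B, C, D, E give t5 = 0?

t5 = A NAND t4 must be 0, so both A = 1 and t4 = 1.
t4 = t3 XOR B must be 1, so t3 and B differ.
Enumerating the 32 input combinations, 8 give t5 = 0 and 24 give t5 = 1.

8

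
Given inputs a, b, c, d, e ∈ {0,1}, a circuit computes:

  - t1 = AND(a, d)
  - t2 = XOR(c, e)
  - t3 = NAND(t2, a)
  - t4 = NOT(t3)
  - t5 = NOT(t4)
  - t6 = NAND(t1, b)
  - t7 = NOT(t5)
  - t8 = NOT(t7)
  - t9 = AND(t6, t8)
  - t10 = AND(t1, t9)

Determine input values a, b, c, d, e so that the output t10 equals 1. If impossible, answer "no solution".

t10 = AND(t1, t9) must be 1, so both t1 = 1 and t9 = 1.
t1 = AND(a, d) must be 1, so both a = 1 and d = 1.
Check with a=1 b=0 c=0 d=1 e=0:
t1 = AND(a, d) = AND(1, 1) = 1
t2 = XOR(c, e) = XOR(0, 0) = 0
t3 = NAND(t2, a) = NAND(0, 1) = 1
t4 = NOT(t3) = NOT 1 = 0
t5 = NOT(t4) = NOT 0 = 1
t6 = NAND(t1, b) = NAND(1, 0) = 1
t7 = NOT(t5) = NOT 1 = 0
t8 = NOT(t7) = NOT 0 = 1
t9 = AND(t6, t8) = AND(1, 1) = 1
t10 = AND(t1, t9) = AND(1, 1) = 1
So t10 = 1 as required.

a=1 b=0 c=0 d=1 e=0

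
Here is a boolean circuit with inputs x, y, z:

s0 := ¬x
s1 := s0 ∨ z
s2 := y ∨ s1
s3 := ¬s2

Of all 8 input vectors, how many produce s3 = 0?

7

s3 = ¬s2 must be 0, so s2 = 1.
s2 = y ∨ s1 must be 1, so at least one of y, s1 is 1.
Enumerating the 8 input combinations, 7 give s3 = 0 and 1 give s3 = 1.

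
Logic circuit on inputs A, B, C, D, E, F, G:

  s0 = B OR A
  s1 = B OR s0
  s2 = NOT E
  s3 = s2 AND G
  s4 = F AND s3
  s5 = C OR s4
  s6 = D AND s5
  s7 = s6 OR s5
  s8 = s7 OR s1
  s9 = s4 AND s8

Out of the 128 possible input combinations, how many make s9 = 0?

112

s9 = s4 AND s8 must be 0, so at least one of s4, s8 is 0.
Enumerating the 128 input combinations, 112 give s9 = 0 and 16 give s9 = 1.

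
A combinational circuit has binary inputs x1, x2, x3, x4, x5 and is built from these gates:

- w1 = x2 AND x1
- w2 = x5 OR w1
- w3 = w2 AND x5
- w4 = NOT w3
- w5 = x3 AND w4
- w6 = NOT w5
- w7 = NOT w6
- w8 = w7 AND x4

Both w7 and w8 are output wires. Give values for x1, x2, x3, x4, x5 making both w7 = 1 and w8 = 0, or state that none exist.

Check with x1=0, x2=0, x3=1, x4=0, x5=0:
w1 = x2 AND x1 = 0 AND 0 = 0
w2 = x5 OR w1 = 0 OR 0 = 0
w3 = w2 AND x5 = 0 AND 0 = 0
w4 = NOT w3 = NOT 0 = 1
w5 = x3 AND w4 = 1 AND 1 = 1
w6 = NOT w5 = NOT 1 = 0
w7 = NOT w6 = NOT 0 = 1
w8 = w7 AND x4 = 1 AND 0 = 0
So w7 = 1 and w8 = 0.

x1=0, x2=0, x3=1, x4=0, x5=0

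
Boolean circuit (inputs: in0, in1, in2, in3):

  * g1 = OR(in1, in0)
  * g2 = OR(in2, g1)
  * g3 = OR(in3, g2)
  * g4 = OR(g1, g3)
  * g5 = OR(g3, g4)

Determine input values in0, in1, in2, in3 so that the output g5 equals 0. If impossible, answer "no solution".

in0=0, in1=0, in2=0, in3=0

g5 = OR(g3, g4) must be 0, so both g3 = 0 and g4 = 0.
Check with in0=0, in1=0, in2=0, in3=0:
g1 = OR(in1, in0) = OR(0, 0) = 0
g2 = OR(in2, g1) = OR(0, 0) = 0
g3 = OR(in3, g2) = OR(0, 0) = 0
g4 = OR(g1, g3) = OR(0, 0) = 0
g5 = OR(g3, g4) = OR(0, 0) = 0
So g5 = 0 as required.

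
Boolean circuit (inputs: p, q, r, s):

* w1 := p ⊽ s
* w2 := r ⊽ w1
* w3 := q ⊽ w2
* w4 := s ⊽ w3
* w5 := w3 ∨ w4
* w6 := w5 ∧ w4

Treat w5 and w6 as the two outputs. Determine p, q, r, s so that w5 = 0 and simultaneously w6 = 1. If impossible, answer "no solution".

no solution exists

Across all 16 input combinations, none give both w5 = 0 and w6 = 1.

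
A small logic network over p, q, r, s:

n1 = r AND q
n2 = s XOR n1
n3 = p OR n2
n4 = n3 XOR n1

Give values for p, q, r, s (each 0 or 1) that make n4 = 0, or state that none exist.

Check with p=0 q=1 r=0 s=0:
n1 = r AND q = 0 AND 1 = 0
n2 = s XOR n1 = 0 XOR 0 = 0
n3 = p OR n2 = 0 OR 0 = 0
n4 = n3 XOR n1 = 0 XOR 0 = 0
So n4 = 0 as required.

p=0 q=1 r=0 s=0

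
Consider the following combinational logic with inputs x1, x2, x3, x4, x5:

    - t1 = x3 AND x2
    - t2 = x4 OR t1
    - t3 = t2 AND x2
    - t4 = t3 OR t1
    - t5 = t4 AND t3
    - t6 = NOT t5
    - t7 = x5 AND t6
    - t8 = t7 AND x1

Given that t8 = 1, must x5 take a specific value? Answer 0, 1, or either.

t8 = t7 AND x1 must be 1, so both t7 = 1 and x1 = 1.
t7 = x5 AND t6 must be 1, so both x5 = 1 and t6 = 1.
t6 = NOT t5 must be 1, so t5 = 0.
Every assignment with t8 = 1 has x5 = 1; there are 5 such assignment(s).

1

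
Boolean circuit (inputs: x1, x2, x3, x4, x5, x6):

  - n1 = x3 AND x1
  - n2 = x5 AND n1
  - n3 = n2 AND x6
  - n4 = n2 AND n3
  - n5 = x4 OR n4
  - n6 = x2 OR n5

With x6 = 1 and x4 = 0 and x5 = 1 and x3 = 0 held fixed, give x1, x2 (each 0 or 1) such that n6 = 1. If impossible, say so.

n6 = x2 OR n5 must be 1, so at least one of x2, n5 is 1.
Check with x6 = 1 and x4 = 0 and x5 = 1 and x3 = 0 and x1=1, x2=1:
n1 = x3 AND x1 = 0 AND 1 = 0
n2 = x5 AND n1 = 1 AND 0 = 0
n3 = n2 AND x6 = 0 AND 1 = 0
n4 = n2 AND n3 = 0 AND 0 = 0
n5 = x4 OR n4 = 0 OR 0 = 0
n6 = x2 OR n5 = 1 OR 0 = 1
So n6 = 1.

x1=1, x2=1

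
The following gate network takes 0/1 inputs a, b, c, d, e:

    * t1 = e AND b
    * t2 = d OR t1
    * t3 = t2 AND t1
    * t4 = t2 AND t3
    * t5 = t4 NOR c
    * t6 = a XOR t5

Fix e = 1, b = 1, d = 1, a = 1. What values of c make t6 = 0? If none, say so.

With e = 1, b = 1, d = 1, a = 1 fixed, none of the 2 settings of c give t6 = 0.
For example, with c=0:
t1 = e AND b = 1 AND 1 = 1
t2 = d OR t1 = 1 OR 1 = 1
t3 = t2 AND t1 = 1 AND 1 = 1
t4 = t2 AND t3 = 1 AND 1 = 1
t5 = t4 NOR c = 1 NOR 0 = 0
t6 = a XOR t5 = 1 XOR 0 = 1
giving t6 = 1 ≠ 0.

no solution exists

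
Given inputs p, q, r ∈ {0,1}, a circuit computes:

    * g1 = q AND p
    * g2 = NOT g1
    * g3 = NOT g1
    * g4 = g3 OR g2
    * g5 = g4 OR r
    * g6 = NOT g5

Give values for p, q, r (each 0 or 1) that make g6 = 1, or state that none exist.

p=1, q=1, r=0

g6 = NOT g5 must be 1, so g5 = 0.
g5 = g4 OR r must be 0, so both g4 = 0 and r = 0.
g4 = g3 OR g2 must be 0, so both g3 = 0 and g2 = 0.
Check with p=1, q=1, r=0:
g1 = q AND p = 1 AND 1 = 1
g2 = NOT g1 = NOT 1 = 0
g3 = NOT g1 = NOT 1 = 0
g4 = g3 OR g2 = 0 OR 0 = 0
g5 = g4 OR r = 0 OR 0 = 0
g6 = NOT g5 = NOT 0 = 1
So g6 = 1 as required.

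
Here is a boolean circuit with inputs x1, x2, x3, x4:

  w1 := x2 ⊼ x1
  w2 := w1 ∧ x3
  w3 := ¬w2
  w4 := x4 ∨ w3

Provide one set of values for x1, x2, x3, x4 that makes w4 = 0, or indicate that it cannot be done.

Check with x1=1, x2=0, x3=1, x4=0:
w1 = x2 ⊼ x1 = 0 ⊼ 1 = 1
w2 = w1 ∧ x3 = 1 ∧ 1 = 1
w3 = ¬w2 = ¬1 = 0
w4 = x4 ∨ w3 = 0 ∨ 0 = 0
So w4 = 0 as required.

x1=1, x2=0, x3=1, x4=0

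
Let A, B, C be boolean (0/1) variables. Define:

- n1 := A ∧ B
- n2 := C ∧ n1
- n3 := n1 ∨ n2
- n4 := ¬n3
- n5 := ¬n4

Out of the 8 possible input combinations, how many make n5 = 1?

n5 = ¬n4 must be 1, so n4 = 0.
n4 = ¬n3 must be 0, so n3 = 1.
Enumerating the 8 input combinations, 2 give n5 = 1 and 6 give n5 = 0.

2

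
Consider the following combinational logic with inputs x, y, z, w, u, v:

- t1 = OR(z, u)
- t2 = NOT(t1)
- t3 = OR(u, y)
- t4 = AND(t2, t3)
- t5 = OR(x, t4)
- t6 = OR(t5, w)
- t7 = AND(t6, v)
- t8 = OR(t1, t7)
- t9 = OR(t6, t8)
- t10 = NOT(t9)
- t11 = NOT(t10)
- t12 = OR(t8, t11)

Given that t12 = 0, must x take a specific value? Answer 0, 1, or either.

t12 = OR(t8, t11) must be 0, so both t8 = 0 and t11 = 0.
Every assignment with t12 = 0 has x = 0; there are 2 such assignment(s).
  x=0, y=0, z=0, w=0, u=0, v=0
  x=0, y=0, z=0, w=0, u=0, v=1

0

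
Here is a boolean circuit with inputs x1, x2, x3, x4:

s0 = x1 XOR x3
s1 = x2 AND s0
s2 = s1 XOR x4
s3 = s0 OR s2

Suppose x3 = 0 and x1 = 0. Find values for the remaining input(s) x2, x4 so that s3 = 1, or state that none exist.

x2=1 x4=1

s3 = s0 OR s2 must be 1, so at least one of s0, s2 is 1.
Check with x3 = 0 and x1 = 0 and x2=1, x4=1:
s0 = x1 XOR x3 = 0 XOR 0 = 0
s1 = x2 AND s0 = 1 AND 0 = 0
s2 = s1 XOR x4 = 0 XOR 1 = 1
s3 = s0 OR s2 = 0 OR 1 = 1
So s3 = 1.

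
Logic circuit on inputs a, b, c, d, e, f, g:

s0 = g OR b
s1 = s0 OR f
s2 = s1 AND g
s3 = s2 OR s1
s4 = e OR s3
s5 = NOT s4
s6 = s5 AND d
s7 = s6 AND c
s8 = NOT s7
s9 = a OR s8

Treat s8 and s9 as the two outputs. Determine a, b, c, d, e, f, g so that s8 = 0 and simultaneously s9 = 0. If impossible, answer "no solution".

Check with a=0, b=0, c=1, d=1, e=0, f=0, g=0:
s0 = g OR b = 0 OR 0 = 0
s1 = s0 OR f = 0 OR 0 = 0
s2 = s1 AND g = 0 AND 0 = 0
s3 = s2 OR s1 = 0 OR 0 = 0
s4 = e OR s3 = 0 OR 0 = 0
s5 = NOT s4 = NOT 0 = 1
s6 = s5 AND d = 1 AND 1 = 1
s7 = s6 AND c = 1 AND 1 = 1
s8 = NOT s7 = NOT 1 = 0
s9 = a OR s8 = 0 OR 0 = 0
So s8 = 0 and s9 = 0.

a=0, b=0, c=1, d=1, e=0, f=0, g=0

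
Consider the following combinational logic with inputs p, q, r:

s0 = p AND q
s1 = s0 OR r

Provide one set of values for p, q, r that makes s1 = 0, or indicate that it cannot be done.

Check with p=1 q=0 r=0:
s0 = p AND q = 1 AND 0 = 0
s1 = s0 OR r = 0 OR 0 = 0
So s1 = 0 as required.

p=1 q=0 r=0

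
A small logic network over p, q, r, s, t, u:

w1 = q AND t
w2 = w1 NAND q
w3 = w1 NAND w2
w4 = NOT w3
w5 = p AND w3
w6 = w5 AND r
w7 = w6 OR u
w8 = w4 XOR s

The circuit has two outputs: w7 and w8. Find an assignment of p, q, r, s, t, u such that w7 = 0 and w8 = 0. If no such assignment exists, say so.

Check with p=0, q=0, r=1, s=0, t=0, u=0:
w1 = q AND t = 0 AND 0 = 0
w2 = w1 NAND q = 0 NAND 0 = 1
w3 = w1 NAND w2 = 0 NAND 1 = 1
w4 = NOT w3 = NOT 1 = 0
w5 = p AND w3 = 0 AND 1 = 0
w6 = w5 AND r = 0 AND 1 = 0
w7 = w6 OR u = 0 OR 0 = 0
w8 = w4 XOR s = 0 XOR 0 = 0
So w7 = 0 and w8 = 0.

p=0, q=0, r=1, s=0, t=0, u=0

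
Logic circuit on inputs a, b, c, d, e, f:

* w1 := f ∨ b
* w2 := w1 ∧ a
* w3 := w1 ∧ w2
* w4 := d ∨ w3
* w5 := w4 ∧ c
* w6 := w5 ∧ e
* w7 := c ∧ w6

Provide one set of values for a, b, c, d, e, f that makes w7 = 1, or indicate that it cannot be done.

w7 = c ∧ w6 must be 1, so both c = 1 and w6 = 1.
Check with a=1, b=0, c=1, d=0, e=1, f=1:
w1 = f ∨ b = 1 ∨ 0 = 1
w2 = w1 ∧ a = 1 ∧ 1 = 1
w3 = w1 ∧ w2 = 1 ∧ 1 = 1
w4 = d ∨ w3 = 0 ∨ 1 = 1
w5 = w4 ∧ c = 1 ∧ 1 = 1
w6 = w5 ∧ e = 1 ∧ 1 = 1
w7 = c ∧ w6 = 1 ∧ 1 = 1
So w7 = 1 as required.

a=1, b=0, c=1, d=0, e=1, f=1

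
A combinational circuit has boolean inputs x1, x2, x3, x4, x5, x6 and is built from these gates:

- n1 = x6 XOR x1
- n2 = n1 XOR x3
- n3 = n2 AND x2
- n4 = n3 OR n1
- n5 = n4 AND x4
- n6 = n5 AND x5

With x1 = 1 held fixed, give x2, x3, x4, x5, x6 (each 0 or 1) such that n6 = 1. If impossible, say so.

x2=0, x3=1, x4=1, x5=1, x6=0

n6 = n5 AND x5 must be 1, so both n5 = 1 and x5 = 1.
n5 = n4 AND x4 must be 1, so both n4 = 1 and x4 = 1.
Check with x1 = 1 and x2=0, x3=1, x4=1, x5=1, x6=0:
n1 = x6 XOR x1 = 0 XOR 1 = 1
n2 = n1 XOR x3 = 1 XOR 1 = 0
n3 = n2 AND x2 = 0 AND 0 = 0
n4 = n3 OR n1 = 0 OR 1 = 1
n5 = n4 AND x4 = 1 AND 1 = 1
n6 = n5 AND x5 = 1 AND 1 = 1
So n6 = 1.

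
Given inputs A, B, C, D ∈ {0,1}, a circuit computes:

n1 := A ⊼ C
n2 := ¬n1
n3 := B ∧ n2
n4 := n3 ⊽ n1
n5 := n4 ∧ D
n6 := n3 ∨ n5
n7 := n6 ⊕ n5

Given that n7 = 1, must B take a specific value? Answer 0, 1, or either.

n7 = n6 ⊕ n5 must be 1, so n6 and n5 differ.
Every assignment with n7 = 1 has B = 1; there are 2 such assignment(s).
  A=1, B=1, C=1, D=0
  A=1, B=1, C=1, D=1

1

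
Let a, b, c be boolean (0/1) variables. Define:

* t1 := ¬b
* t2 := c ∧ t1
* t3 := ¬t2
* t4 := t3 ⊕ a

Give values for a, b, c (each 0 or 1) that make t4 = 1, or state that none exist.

t4 = t3 ⊕ a must be 1, so t3 and a differ.
Check with a=0 b=1 c=0:
t1 = ¬b = ¬1 = 0
t2 = c ∧ t1 = 0 ∧ 0 = 0
t3 = ¬t2 = ¬0 = 1
t4 = t3 ⊕ a = 1 ⊕ 0 = 1
So t4 = 1 as required.

a=0 b=1 c=0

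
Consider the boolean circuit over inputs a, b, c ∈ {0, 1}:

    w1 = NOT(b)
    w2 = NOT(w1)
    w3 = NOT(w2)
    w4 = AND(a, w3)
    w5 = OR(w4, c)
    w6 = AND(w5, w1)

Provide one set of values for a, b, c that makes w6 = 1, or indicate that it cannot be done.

a=0, b=0, c=1

w6 = AND(w5, w1) must be 1, so both w5 = 1 and w1 = 1.
Check with a=0, b=0, c=1:
w1 = NOT(b) = NOT 0 = 1
w2 = NOT(w1) = NOT 1 = 0
w3 = NOT(w2) = NOT 0 = 1
w4 = AND(a, w3) = AND(0, 1) = 0
w5 = OR(w4, c) = OR(0, 1) = 1
w6 = AND(w5, w1) = AND(1, 1) = 1
So w6 = 1 as required.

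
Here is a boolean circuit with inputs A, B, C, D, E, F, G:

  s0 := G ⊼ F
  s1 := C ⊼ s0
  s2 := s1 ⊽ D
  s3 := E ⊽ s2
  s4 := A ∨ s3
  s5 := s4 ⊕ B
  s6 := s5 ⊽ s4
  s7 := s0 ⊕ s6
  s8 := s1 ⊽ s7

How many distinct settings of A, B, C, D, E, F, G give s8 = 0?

s8 = s1 ⊽ s7 must be 0, so at least one of s1, s7 is 1.
Enumerating the 128 input combinations, 119 give s8 = 0 and 9 give s8 = 1.

119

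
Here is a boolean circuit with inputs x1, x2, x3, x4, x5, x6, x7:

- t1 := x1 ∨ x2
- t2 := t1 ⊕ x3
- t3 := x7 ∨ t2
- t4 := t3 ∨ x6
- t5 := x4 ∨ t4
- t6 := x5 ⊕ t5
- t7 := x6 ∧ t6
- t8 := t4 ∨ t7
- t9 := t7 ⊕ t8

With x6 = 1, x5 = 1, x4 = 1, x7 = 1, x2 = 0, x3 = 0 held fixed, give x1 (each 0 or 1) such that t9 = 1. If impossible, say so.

x1=1

Check with x6 = 1, x5 = 1, x4 = 1, x7 = 1, x2 = 0, x3 = 0 and x1=1:
t1 = x1 ∨ x2 = 1 ∨ 0 = 1
t2 = t1 ⊕ x3 = 1 ⊕ 0 = 1
t3 = x7 ∨ t2 = 1 ∨ 1 = 1
t4 = t3 ∨ x6 = 1 ∨ 1 = 1
t5 = x4 ∨ t4 = 1 ∨ 1 = 1
t6 = x5 ⊕ t5 = 1 ⊕ 1 = 0
t7 = x6 ∧ t6 = 1 ∧ 0 = 0
t8 = t4 ∨ t7 = 1 ∨ 0 = 1
t9 = t7 ⊕ t8 = 0 ⊕ 1 = 1
So t9 = 1.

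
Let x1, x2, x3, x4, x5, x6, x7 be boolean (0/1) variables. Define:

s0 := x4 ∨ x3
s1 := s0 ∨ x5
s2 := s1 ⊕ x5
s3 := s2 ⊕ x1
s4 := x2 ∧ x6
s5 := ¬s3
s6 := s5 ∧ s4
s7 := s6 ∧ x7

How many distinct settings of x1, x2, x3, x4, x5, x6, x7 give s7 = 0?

s7 = s6 ∧ x7 must be 0, so at least one of s6, x7 is 0.
Enumerating the 128 input combinations, 120 give s7 = 0 and 8 give s7 = 1.

120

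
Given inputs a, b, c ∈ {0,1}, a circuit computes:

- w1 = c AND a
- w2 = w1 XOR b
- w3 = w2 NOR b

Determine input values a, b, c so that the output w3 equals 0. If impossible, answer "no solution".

w3 = w2 NOR b must be 0, so at least one of w2, b is 1.
Check with a=0, b=1, c=0:
w1 = c AND a = 0 AND 0 = 0
w2 = w1 XOR b = 0 XOR 1 = 1
w3 = w2 NOR b = 1 NOR 1 = 0
So w3 = 0 as required.

a=0, b=1, c=0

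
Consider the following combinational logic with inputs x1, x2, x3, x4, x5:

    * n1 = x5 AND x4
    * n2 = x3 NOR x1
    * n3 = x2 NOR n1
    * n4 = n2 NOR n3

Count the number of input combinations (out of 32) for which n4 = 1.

15

n4 = n2 NOR n3 must be 1, so both n2 = 0 and n3 = 0.
n2 = x3 NOR x1 must be 0, so at least one of x3, x1 is 1.
Enumerating the 32 input combinations, 15 give n4 = 1 and 17 give n4 = 0.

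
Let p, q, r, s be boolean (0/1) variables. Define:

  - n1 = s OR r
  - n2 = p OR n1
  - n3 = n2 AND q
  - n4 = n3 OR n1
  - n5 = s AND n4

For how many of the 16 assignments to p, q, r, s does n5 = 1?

n5 = s AND n4 must be 1, so both s = 1 and n4 = 1.
Enumerating the 16 input combinations, 8 give n5 = 1 and 8 give n5 = 0.

8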